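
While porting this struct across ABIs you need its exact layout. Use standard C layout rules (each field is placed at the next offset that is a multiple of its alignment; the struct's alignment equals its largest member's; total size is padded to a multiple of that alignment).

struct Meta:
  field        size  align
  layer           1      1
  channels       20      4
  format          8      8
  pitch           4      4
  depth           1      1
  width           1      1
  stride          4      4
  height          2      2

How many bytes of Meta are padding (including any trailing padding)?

layer at 0 (size 1, align 1) → ends 1
pad 3 to align 4 for channels
channels at 4 (size 20, align 4) → ends 24
format at 24 (size 8, align 8) → ends 32
pitch at 32 (size 4, align 4) → ends 36
depth at 36 (size 1, align 1) → ends 37
width at 37 (size 1, align 1) → ends 38
pad 2 to align 4 for stride
stride at 40 (size 4, align 4) → ends 44
height at 44 (size 2, align 2) → ends 46
tail pad 2 to reach multiple of 8
total 48 bytes, alignment 8
data bytes 41, size 48 → padding 7

7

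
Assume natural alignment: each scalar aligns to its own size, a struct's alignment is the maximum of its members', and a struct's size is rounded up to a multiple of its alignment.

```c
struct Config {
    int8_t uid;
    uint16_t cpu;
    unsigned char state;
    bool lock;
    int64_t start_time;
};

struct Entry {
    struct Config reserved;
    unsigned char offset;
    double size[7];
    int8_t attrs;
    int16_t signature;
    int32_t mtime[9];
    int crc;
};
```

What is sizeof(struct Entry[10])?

1280

Config: 0..1  uid  (1B, 1-aligned); 1..2  -- padding (1B); 2..4  cpu  (2B, 2-aligned); 4..5  state  (1B, 1-aligned); 5..6  lock  (1B, 1-aligned); 6..8  -- padding (2B); 8..16  start_time  (8B, 8-aligned); sizeof = 16, alignof = 8
0..16  reserved  (16B, 8-aligned)
16..17  offset  (1B, 1-aligned)
17..24  -- padding (7B)
24..80  size  (56B, 8-aligned)
80..81  attrs  (1B, 1-aligned)
81..82  -- padding (1B)
82..84  signature  (2B, 2-aligned)
84..120  mtime  (36B, 4-aligned)
120..124  crc  (4B, 4-aligned)
124..128  -- tail padding (4B)
sizeof = 128, alignof = 8
array of 10: 10 × 128 = 1280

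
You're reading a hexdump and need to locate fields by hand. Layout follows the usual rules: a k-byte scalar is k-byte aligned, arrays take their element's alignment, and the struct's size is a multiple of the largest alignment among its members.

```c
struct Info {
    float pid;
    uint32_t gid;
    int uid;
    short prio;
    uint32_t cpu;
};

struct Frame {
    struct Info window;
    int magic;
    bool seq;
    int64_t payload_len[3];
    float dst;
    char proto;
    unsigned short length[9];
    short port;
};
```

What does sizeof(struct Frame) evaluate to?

Info: 0..4  pid  (4B, 4-aligned); 4..8  gid  (4B, 4-aligned); 8..12  uid  (4B, 4-aligned); 12..14  prio  (2B, 2-aligned); 14..16  -- padding (2B); 16..20  cpu  (4B, 4-aligned); sizeof = 20, alignof = 4
0..20  window  (20B, 4-aligned)
20..24  magic  (4B, 4-aligned)
24..25  seq  (1B, 1-aligned)
25..32  -- padding (7B)
32..56  payload_len  (24B, 8-aligned)
56..60  dst  (4B, 4-aligned)
60..61  proto  (1B, 1-aligned)
61..62  -- padding (1B)
62..80  length  (18B, 2-aligned)
80..82  port  (2B, 2-aligned)
82..88  -- tail padding (6B)
sizeof = 88, alignof = 8

88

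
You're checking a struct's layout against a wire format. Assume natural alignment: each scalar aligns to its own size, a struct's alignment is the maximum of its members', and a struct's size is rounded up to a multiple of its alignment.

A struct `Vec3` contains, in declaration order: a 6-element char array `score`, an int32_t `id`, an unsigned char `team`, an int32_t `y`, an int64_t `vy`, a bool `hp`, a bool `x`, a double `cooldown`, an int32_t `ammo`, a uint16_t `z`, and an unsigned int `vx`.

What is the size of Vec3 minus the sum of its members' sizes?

0..6  score  (6B, 1-aligned)
6..8  -- padding (2B)
8..12  id  (4B, 4-aligned)
12..13  team  (1B, 1-aligned)
13..16  -- padding (3B)
16..20  y  (4B, 4-aligned)
20..24  -- padding (4B)
24..32  vy  (8B, 8-aligned)
32..33  hp  (1B, 1-aligned)
33..34  x  (1B, 1-aligned)
34..40  -- padding (6B)
40..48  cooldown  (8B, 8-aligned)
48..52  ammo  (4B, 4-aligned)
52..54  z  (2B, 2-aligned)
54..56  -- padding (2B)
56..60  vx  (4B, 4-aligned)
60..64  -- tail padding (4B)
sizeof = 64, alignof = 8
data bytes 43, size 64 → padding 21

21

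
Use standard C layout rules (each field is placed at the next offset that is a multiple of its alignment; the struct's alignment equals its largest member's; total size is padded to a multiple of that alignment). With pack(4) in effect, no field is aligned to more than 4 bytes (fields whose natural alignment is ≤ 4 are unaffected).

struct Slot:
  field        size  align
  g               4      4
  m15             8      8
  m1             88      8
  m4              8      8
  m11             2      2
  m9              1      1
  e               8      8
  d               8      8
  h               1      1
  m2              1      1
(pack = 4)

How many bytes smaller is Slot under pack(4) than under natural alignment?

12

natural layout:
  @0: g [4B, align 4] → 4
  +4 pad (align 8)
  @8: m15 [8B, align 8] → 16
  @16: m1 [88B, align 8] → 104
  @104: m4 [8B, align 8] → 112
  @112: m11 [2B, align 2] → 114
  @114: m9 [1B, align 1] → 115
  +5 pad (align 8)
  @120: e [8B, align 8] → 128
  @128: d [8B, align 8] → 136
  @136: h [1B, align 1] → 137
  @137: m2 [1B, align 1] → 138
  +6 tail pad (align 8)
  size 144, align 8
packed(4) layout:
  @0: g [4B, align 4] → 4
  @4: m15 [8B, align 4] → 12
  @12: m1 [88B, align 4] → 100
  @100: m4 [8B, align 4] → 108
  @108: m11 [2B, align 2] → 110
  @110: m9 [1B, align 1] → 111
  +1 pad (align 4)
  @112: e [8B, align 4] → 120
  @120: d [8B, align 4] → 128
  @128: h [1B, align 1] → 129
  @129: m2 [1B, align 1] → 130
  +2 tail pad (align 4)
  size 132, align 4
144 − 132 = 12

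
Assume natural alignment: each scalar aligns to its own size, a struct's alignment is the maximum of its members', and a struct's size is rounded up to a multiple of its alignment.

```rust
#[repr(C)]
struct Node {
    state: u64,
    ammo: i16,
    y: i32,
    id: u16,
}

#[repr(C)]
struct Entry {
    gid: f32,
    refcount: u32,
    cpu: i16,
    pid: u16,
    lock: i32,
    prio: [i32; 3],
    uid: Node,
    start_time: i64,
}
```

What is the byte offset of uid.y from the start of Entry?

44

Node: 0..8  state  (8B, 8-aligned); 8..10  ammo  (2B, 2-aligned); 10..12  -- padding (2B); 12..16  y  (4B, 4-aligned); 16..18  id  (2B, 2-aligned); 18..24  -- tail padding (6B); sizeof = 24, alignof = 8
0..4  gid  (4B, 4-aligned)
4..8  refcount  (4B, 4-aligned)
8..10  cpu  (2B, 2-aligned)
10..12  pid  (2B, 2-aligned)
12..16  lock  (4B, 4-aligned)
16..28  prio  (12B, 4-aligned)
28..32  -- padding (4B)
32..56  uid  (24B, 8-aligned)
within Node: y at 12
32 + 12 = 44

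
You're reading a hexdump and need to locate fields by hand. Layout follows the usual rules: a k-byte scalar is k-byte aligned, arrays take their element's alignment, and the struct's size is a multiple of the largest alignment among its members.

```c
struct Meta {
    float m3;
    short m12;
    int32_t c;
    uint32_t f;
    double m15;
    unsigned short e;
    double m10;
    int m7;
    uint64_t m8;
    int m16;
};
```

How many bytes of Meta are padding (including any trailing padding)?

16

0..4  m3  (4B, 4-aligned)
4..6  m12  (2B, 2-aligned)
6..8  -- padding (2B)
8..12  c  (4B, 4-aligned)
12..16  f  (4B, 4-aligned)
16..24  m15  (8B, 8-aligned)
24..26  e  (2B, 2-aligned)
26..32  -- padding (6B)
32..40  m10  (8B, 8-aligned)
40..44  m7  (4B, 4-aligned)
44..48  -- padding (4B)
48..56  m8  (8B, 8-aligned)
56..60  m16  (4B, 4-aligned)
60..64  -- tail padding (4B)
sizeof = 64, alignof = 8
data bytes 48, size 64 → padding 16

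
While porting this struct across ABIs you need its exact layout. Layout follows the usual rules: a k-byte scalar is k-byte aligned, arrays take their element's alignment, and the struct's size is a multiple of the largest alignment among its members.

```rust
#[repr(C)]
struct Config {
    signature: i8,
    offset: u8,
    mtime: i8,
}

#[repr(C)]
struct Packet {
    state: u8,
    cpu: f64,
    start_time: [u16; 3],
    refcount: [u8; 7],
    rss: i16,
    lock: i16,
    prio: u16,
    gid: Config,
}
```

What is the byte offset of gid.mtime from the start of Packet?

38

Config: @0: signature [1B, align 1] → 1; @1: offset [1B, align 1] → 2; @2: mtime [1B, align 1] → 3; size 3, align 1
@0: state [1B, align 1] → 1
+7 pad (align 8)
@8: cpu [8B, align 8] → 16
@16: start_time [6B, align 2] → 22
@22: refcount [7B, align 1] → 29
+1 pad (align 2)
@30: rss [2B, align 2] → 32
@32: lock [2B, align 2] → 34
@34: prio [2B, align 2] → 36
@36: gid [3B, align 1] → 39
within Config: mtime at 2
36 + 2 = 38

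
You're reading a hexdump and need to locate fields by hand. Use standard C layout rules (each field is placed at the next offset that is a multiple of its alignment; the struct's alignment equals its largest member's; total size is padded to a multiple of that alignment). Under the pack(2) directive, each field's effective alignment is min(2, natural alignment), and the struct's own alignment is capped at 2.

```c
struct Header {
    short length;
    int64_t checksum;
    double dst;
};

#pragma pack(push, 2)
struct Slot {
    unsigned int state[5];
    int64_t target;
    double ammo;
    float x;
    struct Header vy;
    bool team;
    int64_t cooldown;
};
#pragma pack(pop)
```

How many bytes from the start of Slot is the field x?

36

Header: 0..2  length  (2B, 2-aligned); 2..8  -- padding (6B); 8..16  checksum  (8B, 8-aligned); 16..24  dst  (8B, 8-aligned); sizeof = 24, alignof = 8
0..20  state  (20B, 2-aligned)
20..28  target  (8B, 2-aligned)
28..36  ammo  (8B, 2-aligned)
36..40  x  (4B, 2-aligned)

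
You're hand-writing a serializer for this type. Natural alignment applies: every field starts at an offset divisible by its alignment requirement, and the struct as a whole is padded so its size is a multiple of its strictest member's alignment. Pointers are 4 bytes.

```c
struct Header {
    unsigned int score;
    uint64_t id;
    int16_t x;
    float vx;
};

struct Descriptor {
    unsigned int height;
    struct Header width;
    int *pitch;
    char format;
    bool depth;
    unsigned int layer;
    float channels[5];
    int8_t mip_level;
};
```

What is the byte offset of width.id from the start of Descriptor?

Header: score at 0 (size 4, align 4) → ends 4; pad 4 to align 8 for id; id at 8 (size 8, align 8) → ends 16; x at 16 (size 2, align 2) → ends 18; pad 2 to align 4 for vx; vx at 20 (size 4, align 4) → ends 24; total 24 bytes, alignment 8
height at 0 (size 4, align 4) → ends 4
pad 4 to align 8 for width
width at 8 (size 24, align 8) → ends 32
within Header: id at 8
8 + 8 = 16

16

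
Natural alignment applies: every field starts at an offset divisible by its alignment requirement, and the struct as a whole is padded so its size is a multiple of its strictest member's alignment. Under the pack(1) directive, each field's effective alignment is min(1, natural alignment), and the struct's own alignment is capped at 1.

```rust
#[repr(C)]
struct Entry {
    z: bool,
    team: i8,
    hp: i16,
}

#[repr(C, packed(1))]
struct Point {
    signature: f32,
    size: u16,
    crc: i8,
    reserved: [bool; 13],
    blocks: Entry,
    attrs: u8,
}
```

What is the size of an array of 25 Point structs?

625

Entry: @0: z [1B, align 1] → 1; @1: team [1B, align 1] → 2; @2: hp [2B, align 2] → 4; size 4, align 2
@0: signature [4B, align 1] → 4
@4: size [2B, align 1] → 6
@6: crc [1B, align 1] → 7
@7: reserved [13B, align 1] → 20
@20: blocks [4B, align 1] → 24
@24: attrs [1B, align 1] → 25
size 25, align 1
array of 25: 25 × 25 = 625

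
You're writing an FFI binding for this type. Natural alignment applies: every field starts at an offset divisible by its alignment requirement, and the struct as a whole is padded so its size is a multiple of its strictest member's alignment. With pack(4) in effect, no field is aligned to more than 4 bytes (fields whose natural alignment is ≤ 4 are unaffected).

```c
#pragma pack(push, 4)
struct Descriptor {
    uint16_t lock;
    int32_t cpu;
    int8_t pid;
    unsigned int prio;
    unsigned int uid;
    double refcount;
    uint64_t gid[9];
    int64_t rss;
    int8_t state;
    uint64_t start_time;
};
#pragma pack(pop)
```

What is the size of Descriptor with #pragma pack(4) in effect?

lock at 0 (size 2, align 2) → ends 2
pad 2 to align 4 for cpu
cpu at 4 (size 4, align 4) → ends 8
pid at 8 (size 1, align 1) → ends 9
pad 3 to align 4 for prio
prio at 12 (size 4, align 4) → ends 16
uid at 16 (size 4, align 4) → ends 20
refcount at 20 (size 8, align 4) → ends 28
gid at 28 (size 72, align 4) → ends 100
rss at 100 (size 8, align 4) → ends 108
state at 108 (size 1, align 1) → ends 109
pad 3 to align 4 for start_time
start_time at 112 (size 8, align 4) → ends 120
total 120 bytes, alignment 4

120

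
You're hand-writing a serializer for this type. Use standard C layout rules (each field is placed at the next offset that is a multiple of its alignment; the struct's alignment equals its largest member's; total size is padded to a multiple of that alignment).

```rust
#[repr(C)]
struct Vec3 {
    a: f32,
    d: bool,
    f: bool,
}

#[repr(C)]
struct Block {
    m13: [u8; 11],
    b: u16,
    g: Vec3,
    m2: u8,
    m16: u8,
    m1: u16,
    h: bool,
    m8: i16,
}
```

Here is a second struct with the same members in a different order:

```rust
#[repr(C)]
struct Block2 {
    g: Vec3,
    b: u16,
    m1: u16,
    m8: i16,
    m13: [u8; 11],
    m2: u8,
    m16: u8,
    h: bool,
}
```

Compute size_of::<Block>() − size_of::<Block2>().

Vec3: @0: a [4B, align 4] → 4; @4: d [1B, align 1] → 5; @5: f [1B, align 1] → 6; +2 tail pad (align 4); size 8, align 4
@0: m13 [11B, align 1] → 11
+1 pad (align 2)
@12: b [2B, align 2] → 14
+2 pad (align 4)
@16: g [8B, align 4] → 24
@24: m2 [1B, align 1] → 25
@25: m16 [1B, align 1] → 26
@26: m1 [2B, align 2] → 28
@28: h [1B, align 1] → 29
+1 pad (align 2)
@30: m8 [2B, align 2] → 32
size 32, align 4
— Block2 —
@0: g [8B, align 4] → 8
@8: b [2B, align 2] → 10
@10: m1 [2B, align 2] → 12
@12: m8 [2B, align 2] → 14
@14: m13 [11B, align 1] → 25
@25: m2 [1B, align 1] → 26
@26: m16 [1B, align 1] → 27
@27: h [1B, align 1] → 28
size 28, align 4
32 − 28 = 4

4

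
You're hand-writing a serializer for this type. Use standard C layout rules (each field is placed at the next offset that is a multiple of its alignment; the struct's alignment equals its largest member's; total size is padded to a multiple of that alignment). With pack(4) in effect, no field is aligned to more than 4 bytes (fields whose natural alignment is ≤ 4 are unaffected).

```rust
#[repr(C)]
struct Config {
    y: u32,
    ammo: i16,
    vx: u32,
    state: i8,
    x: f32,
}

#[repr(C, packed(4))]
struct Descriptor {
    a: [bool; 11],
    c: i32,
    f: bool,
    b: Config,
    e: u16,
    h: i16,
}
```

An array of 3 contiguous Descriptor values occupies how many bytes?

Config: 0..4  y  (4B, 4-aligned); 4..6  ammo  (2B, 2-aligned); 6..8  -- padding (2B); 8..12  vx  (4B, 4-aligned); 12..13  state  (1B, 1-aligned); 13..16  -- padding (3B); 16..20  x  (4B, 4-aligned); sizeof = 20, alignof = 4
0..11  a  (11B, 1-aligned)
11..12  -- padding (1B)
12..16  c  (4B, 4-aligned)
16..17  f  (1B, 1-aligned)
17..20  -- padding (3B)
20..40  b  (20B, 4-aligned)
40..42  e  (2B, 2-aligned)
42..44  h  (2B, 2-aligned)
sizeof = 44, alignof = 4
array of 3: 3 × 44 = 132

132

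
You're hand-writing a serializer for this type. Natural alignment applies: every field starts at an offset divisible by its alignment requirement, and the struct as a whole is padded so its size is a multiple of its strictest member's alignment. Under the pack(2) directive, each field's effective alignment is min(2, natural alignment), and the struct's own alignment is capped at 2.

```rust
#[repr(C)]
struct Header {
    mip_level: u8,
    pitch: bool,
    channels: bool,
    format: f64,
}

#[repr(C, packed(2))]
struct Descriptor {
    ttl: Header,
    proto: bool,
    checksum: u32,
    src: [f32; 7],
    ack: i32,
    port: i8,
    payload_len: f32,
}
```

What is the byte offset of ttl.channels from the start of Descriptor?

2

Header: 0..1  mip_level  (1B, 1-aligned); 1..2  pitch  (1B, 1-aligned); 2..3  channels  (1B, 1-aligned); 3..8  -- padding (5B); 8..16  format  (8B, 8-aligned); sizeof = 16, alignof = 8
0..16  ttl  (16B, 2-aligned)
within Header: channels at 2
0 + 2 = 2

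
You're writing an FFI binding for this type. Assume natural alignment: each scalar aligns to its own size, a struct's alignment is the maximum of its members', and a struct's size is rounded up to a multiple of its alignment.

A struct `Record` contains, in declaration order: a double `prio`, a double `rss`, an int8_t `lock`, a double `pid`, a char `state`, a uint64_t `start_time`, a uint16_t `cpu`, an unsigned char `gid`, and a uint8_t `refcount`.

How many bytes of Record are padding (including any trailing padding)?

@0: prio [8B, align 8] → 8
@8: rss [8B, align 8] → 16
@16: lock [1B, align 1] → 17
+7 pad (align 8)
@24: pid [8B, align 8] → 32
@32: state [1B, align 1] → 33
+7 pad (align 8)
@40: start_time [8B, align 8] → 48
@48: cpu [2B, align 2] → 50
@50: gid [1B, align 1] → 51
@51: refcount [1B, align 1] → 52
+4 tail pad (align 8)
size 56, align 8
data bytes 38, size 56 → padding 18

18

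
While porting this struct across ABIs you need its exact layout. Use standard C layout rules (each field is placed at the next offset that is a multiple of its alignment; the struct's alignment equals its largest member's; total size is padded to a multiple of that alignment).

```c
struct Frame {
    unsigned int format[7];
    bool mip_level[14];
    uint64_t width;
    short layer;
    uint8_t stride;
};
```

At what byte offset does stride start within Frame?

58

0..28  format  (28B, 4-aligned)
28..42  mip_level  (14B, 1-aligned)
42..48  -- padding (6B)
48..56  width  (8B, 8-aligned)
56..58  layer  (2B, 2-aligned)
58..59  stride  (1B, 1-aligned)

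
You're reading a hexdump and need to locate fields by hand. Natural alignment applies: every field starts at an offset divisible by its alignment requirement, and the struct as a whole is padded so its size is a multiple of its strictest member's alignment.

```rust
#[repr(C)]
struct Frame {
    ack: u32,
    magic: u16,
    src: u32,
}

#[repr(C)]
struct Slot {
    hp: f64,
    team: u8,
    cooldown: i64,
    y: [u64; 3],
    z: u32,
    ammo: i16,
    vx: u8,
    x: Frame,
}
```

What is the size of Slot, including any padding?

72 bytes

Frame: @0: ack [4B, align 4] → 4; @4: magic [2B, align 2] → 6; +2 pad (align 4); @8: src [4B, align 4] → 12; size 12, align 4
@0: hp [8B, align 8] → 8
@8: team [1B, align 1] → 9
+7 pad (align 8)
@16: cooldown [8B, align 8] → 24
@24: y [24B, align 8] → 48
@48: z [4B, align 4] → 52
@52: ammo [2B, align 2] → 54
@54: vx [1B, align 1] → 55
+1 pad (align 4)
@56: x [12B, align 4] → 68
+4 tail pad (align 8)
size 72, align 8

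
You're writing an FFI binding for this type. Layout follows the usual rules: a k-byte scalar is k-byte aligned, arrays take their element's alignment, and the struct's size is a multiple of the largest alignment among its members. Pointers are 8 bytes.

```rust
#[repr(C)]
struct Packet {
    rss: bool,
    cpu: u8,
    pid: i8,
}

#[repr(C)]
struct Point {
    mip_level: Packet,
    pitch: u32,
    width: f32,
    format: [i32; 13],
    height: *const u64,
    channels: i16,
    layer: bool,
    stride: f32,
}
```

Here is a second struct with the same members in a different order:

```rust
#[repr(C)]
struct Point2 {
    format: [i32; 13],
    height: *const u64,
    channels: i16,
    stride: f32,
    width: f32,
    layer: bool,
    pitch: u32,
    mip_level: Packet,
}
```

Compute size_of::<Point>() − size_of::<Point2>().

-8

Packet: @0: rss [1B, align 1] → 1; @1: cpu [1B, align 1] → 2; @2: pid [1B, align 1] → 3; size 3, align 1
@0: mip_level [3B, align 1] → 3
+1 pad (align 4)
@4: pitch [4B, align 4] → 8
@8: width [4B, align 4] → 12
@12: format [52B, align 4] → 64
@64: height [8B, align 8] → 72
@72: channels [2B, align 2] → 74
@74: layer [1B, align 1] → 75
+1 pad (align 4)
@76: stride [4B, align 4] → 80
size 80, align 8
— Point2 —
@0: format [52B, align 4] → 52
+4 pad (align 8)
@56: height [8B, align 8] → 64
@64: channels [2B, align 2] → 66
+2 pad (align 4)
@68: stride [4B, align 4] → 72
@72: width [4B, align 4] → 76
@76: layer [1B, align 1] → 77
+3 pad (align 4)
@80: pitch [4B, align 4] → 84
@84: mip_level [3B, align 1] → 87
+1 tail pad (align 8)
size 88, align 8
80 − 88 = -8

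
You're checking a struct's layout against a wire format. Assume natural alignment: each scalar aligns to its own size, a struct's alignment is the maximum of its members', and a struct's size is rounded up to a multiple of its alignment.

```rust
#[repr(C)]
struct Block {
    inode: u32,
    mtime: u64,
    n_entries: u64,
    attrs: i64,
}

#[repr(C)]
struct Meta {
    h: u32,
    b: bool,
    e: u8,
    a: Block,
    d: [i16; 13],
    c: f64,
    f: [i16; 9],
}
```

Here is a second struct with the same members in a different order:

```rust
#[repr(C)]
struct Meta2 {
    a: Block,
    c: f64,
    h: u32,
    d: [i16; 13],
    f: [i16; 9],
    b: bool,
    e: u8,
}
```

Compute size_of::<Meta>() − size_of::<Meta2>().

Block: inode at 0 (size 4, align 4) → ends 4; pad 4 to align 8 for mtime; mtime at 8 (size 8, align 8) → ends 16; n_entries at 16 (size 8, align 8) → ends 24; attrs at 24 (size 8, align 8) → ends 32; total 32 bytes, alignment 8
h at 0 (size 4, align 4) → ends 4
b at 4 (size 1, align 1) → ends 5
e at 5 (size 1, align 1) → ends 6
pad 2 to align 8 for a
a at 8 (size 32, align 8) → ends 40
d at 40 (size 26, align 2) → ends 66
pad 6 to align 8 for c
c at 72 (size 8, align 8) → ends 80
f at 80 (size 18, align 2) → ends 98
tail pad 6 to reach multiple of 8
total 104 bytes, alignment 8
— Meta2 —
a at 0 (size 32, align 8) → ends 32
c at 32 (size 8, align 8) → ends 40
h at 40 (size 4, align 4) → ends 44
d at 44 (size 26, align 2) → ends 70
f at 70 (size 18, align 2) → ends 88
b at 88 (size 1, align 1) → ends 89
e at 89 (size 1, align 1) → ends 90
tail pad 6 to reach multiple of 8
total 96 bytes, alignment 8
104 − 96 = 8

8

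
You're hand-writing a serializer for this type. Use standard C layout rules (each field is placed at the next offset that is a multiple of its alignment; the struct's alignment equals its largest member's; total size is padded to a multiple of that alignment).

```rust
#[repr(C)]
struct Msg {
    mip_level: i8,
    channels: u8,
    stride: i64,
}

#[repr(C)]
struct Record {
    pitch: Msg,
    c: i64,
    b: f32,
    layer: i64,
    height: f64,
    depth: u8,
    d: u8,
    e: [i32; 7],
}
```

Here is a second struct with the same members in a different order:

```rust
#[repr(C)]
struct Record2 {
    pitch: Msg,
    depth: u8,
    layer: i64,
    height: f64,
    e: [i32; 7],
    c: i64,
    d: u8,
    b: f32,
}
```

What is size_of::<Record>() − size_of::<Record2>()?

Msg: mip_level at 0 (size 1, align 1) → ends 1; channels at 1 (size 1, align 1) → ends 2; pad 6 to align 8 for stride; stride at 8 (size 8, align 8) → ends 16; total 16 bytes, alignment 8
pitch at 0 (size 16, align 8) → ends 16
c at 16 (size 8, align 8) → ends 24
b at 24 (size 4, align 4) → ends 28
pad 4 to align 8 for layer
layer at 32 (size 8, align 8) → ends 40
height at 40 (size 8, align 8) → ends 48
depth at 48 (size 1, align 1) → ends 49
d at 49 (size 1, align 1) → ends 50
pad 2 to align 4 for e
e at 52 (size 28, align 4) → ends 80
total 80 bytes, alignment 8
— Record2 —
pitch at 0 (size 16, align 8) → ends 16
depth at 16 (size 1, align 1) → ends 17
pad 7 to align 8 for layer
layer at 24 (size 8, align 8) → ends 32
height at 32 (size 8, align 8) → ends 40
e at 40 (size 28, align 4) → ends 68
pad 4 to align 8 for c
c at 72 (size 8, align 8) → ends 80
d at 80 (size 1, align 1) → ends 81
pad 3 to align 4 for b
b at 84 (size 4, align 4) → ends 88
total 88 bytes, alignment 8
80 − 88 = -8

-8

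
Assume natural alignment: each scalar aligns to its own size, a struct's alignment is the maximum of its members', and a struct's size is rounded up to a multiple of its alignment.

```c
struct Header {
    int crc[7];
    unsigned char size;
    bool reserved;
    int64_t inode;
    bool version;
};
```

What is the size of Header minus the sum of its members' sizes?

0..28  crc  (28B, 4-aligned)
28..29  size  (1B, 1-aligned)
29..30  reserved  (1B, 1-aligned)
30..32  -- padding (2B)
32..40  inode  (8B, 8-aligned)
40..41  version  (1B, 1-aligned)
41..48  -- tail padding (7B)
sizeof = 48, alignof = 8
data bytes 39, size 48 → padding 9

9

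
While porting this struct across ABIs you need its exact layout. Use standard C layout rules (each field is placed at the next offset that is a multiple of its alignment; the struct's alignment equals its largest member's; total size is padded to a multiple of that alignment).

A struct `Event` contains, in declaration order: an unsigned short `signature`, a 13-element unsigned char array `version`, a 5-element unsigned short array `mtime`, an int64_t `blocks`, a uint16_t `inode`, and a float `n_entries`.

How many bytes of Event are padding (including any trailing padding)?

9

signature at 0 (size 2, align 2) → ends 2
version at 2 (size 13, align 1) → ends 15
pad 1 to align 2 for mtime
mtime at 16 (size 10, align 2) → ends 26
pad 6 to align 8 for blocks
blocks at 32 (size 8, align 8) → ends 40
inode at 40 (size 2, align 2) → ends 42
pad 2 to align 4 for n_entries
n_entries at 44 (size 4, align 4) → ends 48
total 48 bytes, alignment 8
data bytes 39, size 48 → padding 9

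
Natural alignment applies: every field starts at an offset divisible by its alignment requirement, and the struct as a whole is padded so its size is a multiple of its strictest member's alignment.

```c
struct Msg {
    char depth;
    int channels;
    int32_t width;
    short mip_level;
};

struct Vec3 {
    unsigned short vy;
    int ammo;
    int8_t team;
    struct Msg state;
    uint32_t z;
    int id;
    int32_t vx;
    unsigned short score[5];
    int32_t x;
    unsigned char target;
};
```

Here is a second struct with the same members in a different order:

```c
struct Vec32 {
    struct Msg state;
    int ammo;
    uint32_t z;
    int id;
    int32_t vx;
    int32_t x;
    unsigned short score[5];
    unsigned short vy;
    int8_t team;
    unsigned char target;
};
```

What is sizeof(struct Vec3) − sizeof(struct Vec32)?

Msg: @0: depth [1B, align 1] → 1; +3 pad (align 4); @4: channels [4B, align 4] → 8; @8: width [4B, align 4] → 12; @12: mip_level [2B, align 2] → 14; +2 tail pad (align 4); size 16, align 4
@0: vy [2B, align 2] → 2
+2 pad (align 4)
@4: ammo [4B, align 4] → 8
@8: team [1B, align 1] → 9
+3 pad (align 4)
@12: state [16B, align 4] → 28
@28: z [4B, align 4] → 32
@32: id [4B, align 4] → 36
@36: vx [4B, align 4] → 40
@40: score [10B, align 2] → 50
+2 pad (align 4)
@52: x [4B, align 4] → 56
@56: target [1B, align 1] → 57
+3 tail pad (align 4)
size 60, align 4
— Vec32 —
@0: state [16B, align 4] → 16
@16: ammo [4B, align 4] → 20
@20: z [4B, align 4] → 24
@24: id [4B, align 4] → 28
@28: vx [4B, align 4] → 32
@32: x [4B, align 4] → 36
@36: score [10B, align 2] → 46
@46: vy [2B, align 2] → 48
@48: team [1B, align 1] → 49
@49: target [1B, align 1] → 50
+2 tail pad (align 4)
size 52, align 4
60 − 52 = 8

8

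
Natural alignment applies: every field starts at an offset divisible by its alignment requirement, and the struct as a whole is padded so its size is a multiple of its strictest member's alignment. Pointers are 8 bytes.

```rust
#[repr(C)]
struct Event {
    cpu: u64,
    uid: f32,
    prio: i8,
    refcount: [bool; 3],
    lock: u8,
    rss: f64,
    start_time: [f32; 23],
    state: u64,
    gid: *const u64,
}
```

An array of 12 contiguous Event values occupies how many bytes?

1728

cpu at 0 (size 8, align 8) → ends 8
uid at 8 (size 4, align 4) → ends 12
prio at 12 (size 1, align 1) → ends 13
refcount at 13 (size 3, align 1) → ends 16
lock at 16 (size 1, align 1) → ends 17
pad 7 to align 8 for rss
rss at 24 (size 8, align 8) → ends 32
start_time at 32 (size 92, align 4) → ends 124
pad 4 to align 8 for state
state at 128 (size 8, align 8) → ends 136
gid at 136 (size 8, align 8) → ends 144
total 144 bytes, alignment 8
array of 12: 12 × 144 = 1728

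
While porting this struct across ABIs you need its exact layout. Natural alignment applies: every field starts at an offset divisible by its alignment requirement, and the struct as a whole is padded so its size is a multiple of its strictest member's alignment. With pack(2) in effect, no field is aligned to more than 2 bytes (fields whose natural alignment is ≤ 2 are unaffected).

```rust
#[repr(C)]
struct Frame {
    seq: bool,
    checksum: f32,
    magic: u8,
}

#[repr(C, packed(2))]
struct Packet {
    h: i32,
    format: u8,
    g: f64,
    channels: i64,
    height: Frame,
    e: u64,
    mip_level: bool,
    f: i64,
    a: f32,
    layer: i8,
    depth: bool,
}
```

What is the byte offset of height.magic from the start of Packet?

Frame: @0: seq [1B, align 1] → 1; +3 pad (align 4); @4: checksum [4B, align 4] → 8; @8: magic [1B, align 1] → 9; +3 tail pad (align 4); size 12, align 4
@0: h [4B, align 2] → 4
@4: format [1B, align 1] → 5
+1 pad (align 2)
@6: g [8B, align 2] → 14
@14: channels [8B, align 2] → 22
@22: height [12B, align 2] → 34
within Frame: magic at 8
22 + 8 = 30

30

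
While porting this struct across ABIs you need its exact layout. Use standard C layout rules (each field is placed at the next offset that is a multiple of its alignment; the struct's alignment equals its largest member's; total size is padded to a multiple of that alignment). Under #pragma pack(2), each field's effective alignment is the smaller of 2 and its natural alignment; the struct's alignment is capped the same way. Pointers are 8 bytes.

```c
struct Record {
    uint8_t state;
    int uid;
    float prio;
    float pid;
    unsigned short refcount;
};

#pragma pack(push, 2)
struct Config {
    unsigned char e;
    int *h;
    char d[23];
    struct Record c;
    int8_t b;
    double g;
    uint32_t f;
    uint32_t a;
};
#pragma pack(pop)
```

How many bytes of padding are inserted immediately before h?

1

Record: @0: state [1B, align 1] → 1; +3 pad (align 4); @4: uid [4B, align 4] → 8; @8: prio [4B, align 4] → 12; @12: pid [4B, align 4] → 16; @16: refcount [2B, align 2] → 18; +2 tail pad (align 4); size 20, align 4
@0: e [1B, align 1] → 1
+1 pad (align 2)
@2: h [8B, align 2] → 10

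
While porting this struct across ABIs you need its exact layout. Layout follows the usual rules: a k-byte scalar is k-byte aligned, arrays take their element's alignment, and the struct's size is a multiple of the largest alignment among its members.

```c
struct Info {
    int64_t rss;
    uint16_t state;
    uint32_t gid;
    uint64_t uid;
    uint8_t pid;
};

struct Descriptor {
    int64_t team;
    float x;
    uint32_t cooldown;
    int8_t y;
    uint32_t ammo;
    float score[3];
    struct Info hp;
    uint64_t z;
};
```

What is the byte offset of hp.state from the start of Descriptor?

Info: 0..8  rss  (8B, 8-aligned); 8..10  state  (2B, 2-aligned); 10..12  -- padding (2B); 12..16  gid  (4B, 4-aligned); 16..24  uid  (8B, 8-aligned); 24..25  pid  (1B, 1-aligned); 25..32  -- tail padding (7B); sizeof = 32, alignof = 8
0..8  team  (8B, 8-aligned)
8..12  x  (4B, 4-aligned)
12..16  cooldown  (4B, 4-aligned)
16..17  y  (1B, 1-aligned)
17..20  -- padding (3B)
20..24  ammo  (4B, 4-aligned)
24..36  score  (12B, 4-aligned)
36..40  -- padding (4B)
40..72  hp  (32B, 8-aligned)
within Info: state at 8
40 + 8 = 48

48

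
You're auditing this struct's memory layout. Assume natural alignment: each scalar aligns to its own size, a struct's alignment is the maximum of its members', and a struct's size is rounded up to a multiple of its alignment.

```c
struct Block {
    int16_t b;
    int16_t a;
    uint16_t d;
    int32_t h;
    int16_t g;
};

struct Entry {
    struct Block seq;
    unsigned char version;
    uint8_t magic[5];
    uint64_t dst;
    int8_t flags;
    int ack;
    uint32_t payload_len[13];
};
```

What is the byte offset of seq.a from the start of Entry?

Block: 0..2  b  (2B, 2-aligned); 2..4  a  (2B, 2-aligned); 4..6  d  (2B, 2-aligned); 6..8  -- padding (2B); 8..12  h  (4B, 4-aligned); 12..14  g  (2B, 2-aligned); 14..16  -- tail padding (2B); sizeof = 16, alignof = 4
0..16  seq  (16B, 4-aligned)
within Block: a at 2
0 + 2 = 2

2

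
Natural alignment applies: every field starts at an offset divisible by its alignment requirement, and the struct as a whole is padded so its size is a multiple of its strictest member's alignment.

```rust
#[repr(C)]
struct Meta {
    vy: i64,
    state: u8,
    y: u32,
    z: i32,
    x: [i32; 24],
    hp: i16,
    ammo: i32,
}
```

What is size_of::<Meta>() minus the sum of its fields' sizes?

9

@0: vy [8B, align 8] → 8
@8: state [1B, align 1] → 9
+3 pad (align 4)
@12: y [4B, align 4] → 16
@16: z [4B, align 4] → 20
@20: x [96B, align 4] → 116
@116: hp [2B, align 2] → 118
+2 pad (align 4)
@120: ammo [4B, align 4] → 124
+4 tail pad (align 8)
size 128, align 8
data bytes 119, size 128 → padding 9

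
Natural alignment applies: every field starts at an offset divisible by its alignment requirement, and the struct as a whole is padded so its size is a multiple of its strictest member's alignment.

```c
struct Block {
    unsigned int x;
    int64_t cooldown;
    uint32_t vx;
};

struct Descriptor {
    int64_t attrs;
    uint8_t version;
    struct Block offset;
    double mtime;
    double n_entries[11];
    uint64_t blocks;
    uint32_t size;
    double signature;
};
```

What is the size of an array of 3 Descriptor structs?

480

Block: 0..4  x  (4B, 4-aligned); 4..8  -- padding (4B); 8..16  cooldown  (8B, 8-aligned); 16..20  vx  (4B, 4-aligned); 20..24  -- tail padding (4B); sizeof = 24, alignof = 8
0..8  attrs  (8B, 8-aligned)
8..9  version  (1B, 1-aligned)
9..16  -- padding (7B)
16..40  offset  (24B, 8-aligned)
40..48  mtime  (8B, 8-aligned)
48..136  n_entries  (88B, 8-aligned)
136..144  blocks  (8B, 8-aligned)
144..148  size  (4B, 4-aligned)
148..152  -- padding (4B)
152..160  signature  (8B, 8-aligned)
sizeof = 160, alignof = 8
array of 3: 3 × 160 = 480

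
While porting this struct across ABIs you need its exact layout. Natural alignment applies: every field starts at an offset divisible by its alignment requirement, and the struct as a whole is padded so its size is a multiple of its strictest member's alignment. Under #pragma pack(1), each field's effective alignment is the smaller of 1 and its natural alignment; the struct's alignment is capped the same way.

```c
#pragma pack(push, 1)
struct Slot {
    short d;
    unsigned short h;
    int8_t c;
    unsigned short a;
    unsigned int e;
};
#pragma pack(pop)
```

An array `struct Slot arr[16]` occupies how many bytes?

176

@0: d [2B, align 1] → 2
@2: h [2B, align 1] → 4
@4: c [1B, align 1] → 5
@5: a [2B, align 1] → 7
@7: e [4B, align 1] → 11
size 11, align 1
array of 16: 16 × 11 = 176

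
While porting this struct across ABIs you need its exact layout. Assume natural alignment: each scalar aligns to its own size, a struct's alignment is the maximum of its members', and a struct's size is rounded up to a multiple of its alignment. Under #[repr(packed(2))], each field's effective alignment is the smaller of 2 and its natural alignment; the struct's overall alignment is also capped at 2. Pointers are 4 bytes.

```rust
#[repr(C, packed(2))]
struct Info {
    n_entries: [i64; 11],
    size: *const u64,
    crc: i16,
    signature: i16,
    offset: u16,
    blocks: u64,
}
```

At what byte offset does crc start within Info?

92

n_entries at 0 (size 88, align 2) → ends 88
size at 88 (size 4, align 2) → ends 92
crc at 92 (size 2, align 2) → ends 94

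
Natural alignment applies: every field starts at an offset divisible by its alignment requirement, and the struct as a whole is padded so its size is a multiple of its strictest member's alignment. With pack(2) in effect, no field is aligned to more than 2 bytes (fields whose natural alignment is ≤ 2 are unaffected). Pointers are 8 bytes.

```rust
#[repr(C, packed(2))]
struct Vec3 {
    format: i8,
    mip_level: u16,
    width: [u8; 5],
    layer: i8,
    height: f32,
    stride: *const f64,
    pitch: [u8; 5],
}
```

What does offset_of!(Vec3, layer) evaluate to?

format at 0 (size 1, align 1) → ends 1
pad 1 to align 2 for mip_level
mip_level at 2 (size 2, align 2) → ends 4
width at 4 (size 5, align 1) → ends 9
layer at 9 (size 1, align 1) → ends 10

9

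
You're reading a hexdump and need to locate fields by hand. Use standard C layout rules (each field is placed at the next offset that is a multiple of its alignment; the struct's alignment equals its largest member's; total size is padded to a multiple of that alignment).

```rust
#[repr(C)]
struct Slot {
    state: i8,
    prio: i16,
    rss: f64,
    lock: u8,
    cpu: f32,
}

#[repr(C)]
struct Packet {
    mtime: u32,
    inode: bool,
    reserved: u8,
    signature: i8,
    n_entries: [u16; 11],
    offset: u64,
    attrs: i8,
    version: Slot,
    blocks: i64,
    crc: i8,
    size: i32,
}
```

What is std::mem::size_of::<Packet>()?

88

Slot: 0..1  state  (1B, 1-aligned); 1..2  -- padding (1B); 2..4  prio  (2B, 2-aligned); 4..8  -- padding (4B); 8..16  rss  (8B, 8-aligned); 16..17  lock  (1B, 1-aligned); 17..20  -- padding (3B); 20..24  cpu  (4B, 4-aligned); sizeof = 24, alignof = 8
0..4  mtime  (4B, 4-aligned)
4..5  inode  (1B, 1-aligned)
5..6  reserved  (1B, 1-aligned)
6..7  signature  (1B, 1-aligned)
7..8  -- padding (1B)
8..30  n_entries  (22B, 2-aligned)
30..32  -- padding (2B)
32..40  offset  (8B, 8-aligned)
40..41  attrs  (1B, 1-aligned)
41..48  -- padding (7B)
48..72  version  (24B, 8-aligned)
72..80  blocks  (8B, 8-aligned)
80..81  crc  (1B, 1-aligned)
81..84  -- padding (3B)
84..88  size  (4B, 4-aligned)
sizeof = 88, alignof = 8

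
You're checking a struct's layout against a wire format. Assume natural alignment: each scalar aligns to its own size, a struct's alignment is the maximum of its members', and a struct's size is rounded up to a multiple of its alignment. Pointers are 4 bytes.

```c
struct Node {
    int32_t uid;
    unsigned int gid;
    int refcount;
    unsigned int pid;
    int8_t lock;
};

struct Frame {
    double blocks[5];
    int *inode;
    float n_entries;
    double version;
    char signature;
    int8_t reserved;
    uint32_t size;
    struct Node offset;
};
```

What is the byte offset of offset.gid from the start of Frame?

68

Node: @0: uid [4B, align 4] → 4; @4: gid [4B, align 4] → 8; @8: refcount [4B, align 4] → 12; @12: pid [4B, align 4] → 16; @16: lock [1B, align 1] → 17; +3 tail pad (align 4); size 20, align 4
@0: blocks [40B, align 8] → 40
@40: inode [4B, align 4] → 44
@44: n_entries [4B, align 4] → 48
@48: version [8B, align 8] → 56
@56: signature [1B, align 1] → 57
@57: reserved [1B, align 1] → 58
+2 pad (align 4)
@60: size [4B, align 4] → 64
@64: offset [20B, align 4] → 84
within Node: gid at 4
64 + 4 = 68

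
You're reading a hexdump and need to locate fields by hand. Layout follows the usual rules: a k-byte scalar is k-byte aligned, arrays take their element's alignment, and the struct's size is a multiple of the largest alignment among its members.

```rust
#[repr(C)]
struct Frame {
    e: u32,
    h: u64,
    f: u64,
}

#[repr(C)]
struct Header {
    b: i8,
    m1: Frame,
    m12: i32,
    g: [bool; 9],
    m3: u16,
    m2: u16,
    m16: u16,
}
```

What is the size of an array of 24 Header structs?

1344

Frame: @0: e [4B, align 4] → 4; +4 pad (align 8); @8: h [8B, align 8] → 16; @16: f [8B, align 8] → 24; size 24, align 8
@0: b [1B, align 1] → 1
+7 pad (align 8)
@8: m1 [24B, align 8] → 32
@32: m12 [4B, align 4] → 36
@36: g [9B, align 1] → 45
+1 pad (align 2)
@46: m3 [2B, align 2] → 48
@48: m2 [2B, align 2] → 50
@50: m16 [2B, align 2] → 52
+4 tail pad (align 8)
size 56, align 8
array of 24: 24 × 56 = 1344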